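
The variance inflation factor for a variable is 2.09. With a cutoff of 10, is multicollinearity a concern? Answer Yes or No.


Check: VIF = 2.09 vs threshold = 10.
Since 2.09 < 10, the answer is No.

No


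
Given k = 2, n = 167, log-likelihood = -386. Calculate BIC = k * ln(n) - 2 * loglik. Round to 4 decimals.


Compute k*ln(n) = 2*ln(167) = 2*5.117994 = 10.235988.
Then -2*loglik = 772.
BIC = 10.235988 + 772 = 782.235988, which rounds to 782.2360.

782.2360


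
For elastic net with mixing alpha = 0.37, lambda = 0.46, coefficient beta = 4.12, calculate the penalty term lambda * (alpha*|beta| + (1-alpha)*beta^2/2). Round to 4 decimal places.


Compute:
L1 = 0.37 * 4.12 = 1.5244.
L2 = 0.63 * 4.12^2 / 2 = 5.3469.
Penalty = 0.46 * (1.5244 + 5.3469) = 3.1608.

3.1608


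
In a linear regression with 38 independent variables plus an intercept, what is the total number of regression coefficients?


Each predictor gets one coefficient, plus one intercept.
Total parameters = 38 + 1 = 39.

39


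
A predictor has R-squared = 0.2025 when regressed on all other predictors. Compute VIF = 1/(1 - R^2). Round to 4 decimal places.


VIF = 1 / (1 - 0.2025).
= 1 / 0.7975 = 1.2539.

1.2539


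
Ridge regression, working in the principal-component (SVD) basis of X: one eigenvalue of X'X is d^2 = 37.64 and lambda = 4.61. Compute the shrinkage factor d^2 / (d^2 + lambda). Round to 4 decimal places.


d^2 + lambda = 37.64 + 4.61 = 42.2500.
Shrinkage factor = 37.64/42.2500 = 0.8909.

0.8909


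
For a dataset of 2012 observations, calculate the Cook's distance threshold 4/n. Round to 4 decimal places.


Using the rule of thumb:
Threshold = 4 / 2012 = 0.0020.

0.0020


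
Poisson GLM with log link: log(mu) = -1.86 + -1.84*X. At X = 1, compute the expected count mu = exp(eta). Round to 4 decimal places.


Linear predictor: eta = -1.86 + (-1.84)(1) = -3.7000.
Expected count: mu = exp(-3.7000) = 0.0247.

0.0247


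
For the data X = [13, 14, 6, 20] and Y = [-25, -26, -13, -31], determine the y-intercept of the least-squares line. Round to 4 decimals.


The slope is b1 = -1.2987.
Sample means are xbar = 13.2500 and ybar = -23.7500.
Intercept: b0 = -23.7500 - (-1.2987)(13.2500) = -6.5418.

-6.5418


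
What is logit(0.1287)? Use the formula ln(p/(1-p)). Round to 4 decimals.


The odds are p/(1-p) = 0.1287 / 0.8713 = 0.1477.
logit(p) = ln(0.1477) = -1.9125.

-1.9125


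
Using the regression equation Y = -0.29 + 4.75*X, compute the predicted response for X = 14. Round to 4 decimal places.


Plug X = 14 into Y = -0.29 + 4.75*X:
Y = -0.29 + 66.5000 = 66.2100.

66.2100


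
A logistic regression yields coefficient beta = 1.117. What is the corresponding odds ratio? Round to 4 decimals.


exp(1.117) = 3.0557.
So the odds ratio is 3.0557.

3.0557


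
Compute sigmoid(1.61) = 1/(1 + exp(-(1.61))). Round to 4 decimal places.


exp(-1.6100) = 0.1999.
1 + exp(-z) = 1.1999.
sigmoid = 1/1.1999 = 0.8334.

0.8334


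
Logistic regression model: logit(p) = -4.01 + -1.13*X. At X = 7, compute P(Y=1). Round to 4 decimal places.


Linear predictor: z = -4.01 + -1.13 * 7 = -11.9200.
P = 1/(1 + exp(11.9200)) = 1/(1 + 150241.6084) = 0.0000.

0.0000


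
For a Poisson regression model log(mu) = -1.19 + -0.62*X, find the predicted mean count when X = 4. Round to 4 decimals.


Compute eta = -1.19 + -0.62 * 4 = -3.6700.
Apply inverse link: mu = e^-3.6700 = 0.0255.

0.0255


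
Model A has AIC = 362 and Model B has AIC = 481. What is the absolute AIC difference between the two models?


|AIC_A - AIC_B| = |362 - 481| = 119.
Model A is preferred (lower AIC).

119


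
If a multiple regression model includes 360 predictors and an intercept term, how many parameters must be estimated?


Including the intercept, the model has 360 predictor coefficients + 1 intercept.
Total = 361.

361


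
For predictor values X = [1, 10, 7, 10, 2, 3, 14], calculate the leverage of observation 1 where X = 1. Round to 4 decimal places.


n = 7, xbar = 6.7143.
SXX = sum((xi - xbar)^2) = 143.4286.
h = 1/7 + (1 - 6.7143)^2 / 143.4286 = 0.3705.

0.3705


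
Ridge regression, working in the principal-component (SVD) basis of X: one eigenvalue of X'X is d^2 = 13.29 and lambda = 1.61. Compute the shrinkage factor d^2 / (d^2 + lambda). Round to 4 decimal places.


d^2 + lambda = 13.29 + 1.61 = 14.9000.
Shrinkage factor = 13.29/14.9000 = 0.8919.

0.8919


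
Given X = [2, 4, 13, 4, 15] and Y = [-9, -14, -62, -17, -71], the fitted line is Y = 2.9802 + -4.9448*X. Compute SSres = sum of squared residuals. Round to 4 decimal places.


Compute predicted values, then residuals = yi - yhat_i.
Residuals: [-2.0906, 2.7990, -0.6978, -0.2010, 0.1918].
SSres = sum(residual^2) = 12.7691.

12.7691


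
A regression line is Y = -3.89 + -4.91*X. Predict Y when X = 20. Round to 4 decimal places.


Plug X = 20 into Y = -3.89 + -4.91*X:
Y = -3.89 + -98.2000 = -102.0900.

-102.0900


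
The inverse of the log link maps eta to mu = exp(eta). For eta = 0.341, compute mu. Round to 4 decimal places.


Apply the inverse link:
mu = e^0.341 = 1.4064.

1.4064


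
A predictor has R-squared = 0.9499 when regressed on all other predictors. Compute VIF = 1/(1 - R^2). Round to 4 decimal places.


VIF = 1 / (1 - 0.9499).
= 1 / 0.0501 = 19.9601.

19.9601


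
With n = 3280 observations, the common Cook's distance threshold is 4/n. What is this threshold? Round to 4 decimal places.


The threshold is 4/n.
4/3280 = 0.0012.

0.0012


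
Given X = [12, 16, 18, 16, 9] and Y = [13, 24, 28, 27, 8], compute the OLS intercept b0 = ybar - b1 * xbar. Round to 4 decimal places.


Compute b1 = 2.4242 from the OLS formula.
With xbar = 14.2000 and ybar = 20.0000, the intercept is:
b0 = 20.0000 - 2.4242 * 14.2000 = -14.4242.

-14.4242


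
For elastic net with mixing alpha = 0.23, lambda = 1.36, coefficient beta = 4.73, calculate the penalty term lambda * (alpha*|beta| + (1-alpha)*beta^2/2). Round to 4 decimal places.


alpha * |beta| = 0.23 * 4.73 = 1.0879.
(1-alpha) * beta^2/2 = 0.77 * 22.3729/2 = 8.6136.
Total = 1.36 * (1.0879 + 8.6136) = 13.1940.

13.1940


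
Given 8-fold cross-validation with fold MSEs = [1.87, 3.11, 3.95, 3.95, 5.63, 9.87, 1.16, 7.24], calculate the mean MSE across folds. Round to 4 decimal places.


Sum of fold MSEs = 36.7800.
Average = 36.7800 / 8 = 4.5975.

4.5975


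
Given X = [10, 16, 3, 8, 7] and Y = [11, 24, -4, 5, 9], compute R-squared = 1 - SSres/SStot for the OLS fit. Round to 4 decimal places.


The fitted line is Y = -9.3172 + 2.0815*X.
SSres = 20.5969, SStot = 414.0000.
R^2 = 1 - SSres/SStot = 0.9502.

0.9502


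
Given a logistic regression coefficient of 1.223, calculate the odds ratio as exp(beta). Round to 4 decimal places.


exp(1.223) = 3.3974.
So the odds ratio is 3.3974.

3.3974


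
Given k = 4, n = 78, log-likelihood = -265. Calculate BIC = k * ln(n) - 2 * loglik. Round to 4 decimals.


ln(78) = 4.356709.
k * ln(n) = 4 * 4.356709 = 17.426836.
-2L = 530.
BIC = 17.426836 + 530 = 547.426836, which rounds to 547.4268.

547.4268


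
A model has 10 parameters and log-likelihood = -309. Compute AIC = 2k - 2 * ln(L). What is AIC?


Compute:
2k = 2*10 = 20.
-2*loglik = -2*(-309) = 618.
AIC = 20 + 618 = 638.

638


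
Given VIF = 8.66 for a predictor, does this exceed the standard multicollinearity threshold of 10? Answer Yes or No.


Compare VIF = 8.66 to the threshold of 10.
8.66 < 10, so the answer is No.

No


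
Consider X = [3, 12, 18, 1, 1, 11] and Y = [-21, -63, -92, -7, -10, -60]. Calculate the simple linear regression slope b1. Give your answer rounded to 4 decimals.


First compute the means: xbar = 7.6667, ybar = -42.1667.
Then S_xx = sum((xi - xbar)^2) = 247.3333.
S_xy = sum((xi - xbar)(yi - ybar)) = -1212.3333.
b1 = S_xy / S_xx = -1212.3333 / 247.3333 = -4.9016.

-4.9016


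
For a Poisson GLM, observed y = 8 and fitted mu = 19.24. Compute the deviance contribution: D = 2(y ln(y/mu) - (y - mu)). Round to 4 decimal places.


First: ln(8/19.24) = -0.877550.
Then: 8 * -0.877550 = -7.020400.
y - mu = 8 - 19.24 = -11.24.
D = 2(-7.020400 - -11.24) = 8.439200, which rounds to 8.4392.

8.4392


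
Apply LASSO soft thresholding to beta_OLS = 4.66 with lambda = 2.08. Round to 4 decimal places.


Absolute value: |4.66| = 4.66.
Compare to lambda = 2.08.
Since |beta| > lambda, coefficient = sign(beta)*(|beta| - lambda) = 2.5800.

2.5800


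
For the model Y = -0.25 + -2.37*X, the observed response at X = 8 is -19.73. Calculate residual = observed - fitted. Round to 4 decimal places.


Predicted = -0.25 + -2.37 * 8 = -19.2100.
Residual = -19.73 - -19.2100 = -0.5200.

-0.5200


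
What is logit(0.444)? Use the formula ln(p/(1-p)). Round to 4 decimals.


The odds are p/(1-p) = 0.444 / 0.556 = 0.7986.
logit(p) = ln(0.7986) = -0.2249.

-0.2249


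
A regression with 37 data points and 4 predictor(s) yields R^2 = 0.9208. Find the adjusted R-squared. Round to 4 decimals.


Adjusted R^2 = 1 - (1 - R^2) * (n-1)/(n-p-1).
(1 - R^2) = 0.0792.
(n-1)/(n-p-1) = 36/32.
(1 - R^2) * (n-1) = 0.0792 * 36 = 2.8512.
Divide by (n-p-1): 2.8512 / 32 = 0.0891.
Adj R^2 = 1 - 0.0891 = 0.9109.

0.9109


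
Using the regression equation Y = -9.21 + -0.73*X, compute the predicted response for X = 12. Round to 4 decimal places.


Plug X = 12 into Y = -9.21 + -0.73*X:
Y = -9.21 + -8.7600 = -17.9700.

-17.9700


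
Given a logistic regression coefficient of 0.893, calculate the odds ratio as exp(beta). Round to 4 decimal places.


Odds ratio = exp(beta) = exp(0.893).
= 2.4424.

2.4424


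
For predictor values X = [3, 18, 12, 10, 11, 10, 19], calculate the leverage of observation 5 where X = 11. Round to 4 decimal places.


n = 7, xbar = 11.8571.
SXX = sum((xi - xbar)^2) = 174.8571.
h = 1/7 + (11 - 11.8571)^2 / 174.8571 = 0.1471.

0.1471


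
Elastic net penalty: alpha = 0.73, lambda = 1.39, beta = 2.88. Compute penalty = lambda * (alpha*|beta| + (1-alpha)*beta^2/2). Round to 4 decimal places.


alpha * |beta| = 0.73 * 2.88 = 2.1024.
(1-alpha) * beta^2/2 = 0.27 * 8.2944/2 = 1.1197.
Total = 1.39 * (2.1024 + 1.1197) = 4.4788.

4.4788


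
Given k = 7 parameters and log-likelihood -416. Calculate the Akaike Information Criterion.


AIC = 2k - 2*loglik = 2(7) - 2(-416).
= 14 + 832 = 846.

846


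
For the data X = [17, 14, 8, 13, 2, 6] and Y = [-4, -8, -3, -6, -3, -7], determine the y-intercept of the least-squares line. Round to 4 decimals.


Compute b1 = -0.1266 from the OLS formula.
With xbar = 10.0000 and ybar = -5.1667, the intercept is:
b0 = -5.1667 - -0.1266 * 10.0000 = -3.9008.

-3.9008


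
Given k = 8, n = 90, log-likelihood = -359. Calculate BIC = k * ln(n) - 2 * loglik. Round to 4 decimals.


ln(90) = 4.499810.
k * ln(n) = 8 * 4.499810 = 35.998480.
-2L = 718.
BIC = 35.998480 + 718 = 753.998480, which rounds to 753.9985.

753.9985


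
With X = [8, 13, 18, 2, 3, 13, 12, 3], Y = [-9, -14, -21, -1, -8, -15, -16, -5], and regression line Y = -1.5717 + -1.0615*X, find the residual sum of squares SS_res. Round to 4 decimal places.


Predicted values from Y = -1.5717 + -1.0615*X.
Residuals: [1.0637, 1.3712, -0.3213, 2.6947, -3.2438, 0.3712, -1.6903, -0.2438].
SSres = 23.9529.

23.9529


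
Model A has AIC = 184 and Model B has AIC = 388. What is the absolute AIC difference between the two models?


Compute |184 - 388| = 204.
Model A has the smaller AIC.

204


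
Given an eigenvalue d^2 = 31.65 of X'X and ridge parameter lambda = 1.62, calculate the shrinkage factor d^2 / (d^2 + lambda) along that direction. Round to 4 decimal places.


d^2 + lambda = 31.65 + 1.62 = 33.2700.
Shrinkage factor = 31.65/33.2700 = 0.9513.

0.9513


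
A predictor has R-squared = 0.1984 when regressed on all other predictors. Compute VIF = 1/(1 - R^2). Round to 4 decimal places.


Denominator: 1 - 0.1984 = 0.8016.
VIF = 1 / 0.8016 = 1.2475.

1.2475


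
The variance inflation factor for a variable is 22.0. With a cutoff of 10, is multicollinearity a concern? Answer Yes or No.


The threshold is 10.
VIF = 22.0 is >= 10.
Multicollinearity indication: Yes.

Yes


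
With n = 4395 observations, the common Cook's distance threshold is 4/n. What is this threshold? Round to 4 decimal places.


The threshold is 4/n.
4/4395 = 0.0009.

0.0009


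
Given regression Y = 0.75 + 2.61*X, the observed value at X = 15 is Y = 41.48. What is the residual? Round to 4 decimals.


Predicted = 0.75 + 2.61 * 15 = 39.9000.
Residual = 41.48 - 39.9000 = 1.5800.

1.5800


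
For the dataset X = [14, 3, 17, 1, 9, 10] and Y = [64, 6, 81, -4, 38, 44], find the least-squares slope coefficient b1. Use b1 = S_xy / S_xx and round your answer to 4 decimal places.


Calculate xbar = 9.0000, ybar = 38.1667.
S_xx = 190.0000, S_xy = 1008.0000.
Using b1 = S_xy / S_xx = 1008.0000 / 190.0000, we get b1 = 5.3053.

5.3053


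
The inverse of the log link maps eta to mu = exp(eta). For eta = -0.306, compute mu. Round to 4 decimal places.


The inverse log link gives:
mu = exp(-0.306) = 0.7364.

0.7364


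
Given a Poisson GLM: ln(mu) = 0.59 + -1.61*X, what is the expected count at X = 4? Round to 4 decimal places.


Compute eta = 0.59 + -1.61 * 4 = -5.8500.
Apply inverse link: mu = e^-5.8500 = 0.0029.

0.0029


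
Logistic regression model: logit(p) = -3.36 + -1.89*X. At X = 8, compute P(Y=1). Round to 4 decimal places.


z = -3.36 + -1.89 * 8 = -18.4800.
Sigmoid: P = 1 / (1 + exp(18.4800)) = 0.0000.

0.0000


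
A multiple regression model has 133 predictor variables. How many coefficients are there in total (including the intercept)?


Including the intercept, the model has 133 predictor coefficients + 1 intercept.
Total = 134.

134


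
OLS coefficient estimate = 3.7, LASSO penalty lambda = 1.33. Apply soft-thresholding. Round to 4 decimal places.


Absolute value: |3.7| = 3.7.
Compare to lambda = 1.33.
Since |beta| > lambda, coefficient = sign(beta)*(|beta| - lambda) = 2.3700.

2.3700


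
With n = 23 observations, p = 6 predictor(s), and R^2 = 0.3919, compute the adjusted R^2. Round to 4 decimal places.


Using the formula:
(1 - 0.3919) = 0.6081.
Multiply by 22/16: 0.6081 * 22 = 13.3782, then 13.3782 / 16 = 0.8361.
Adj R^2 = 1 - 0.8361 = 0.1639.

0.1639


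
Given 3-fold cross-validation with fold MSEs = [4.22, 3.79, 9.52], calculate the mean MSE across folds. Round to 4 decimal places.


Sum of fold MSEs = 17.5300.
Average = 17.5300 / 3 = 5.8433.

5.8433


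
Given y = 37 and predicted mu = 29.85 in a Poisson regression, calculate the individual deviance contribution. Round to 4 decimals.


First: ln(37/29.85) = 0.214733.
Then: 37 * 0.214733 = 7.945121.
y - mu = 37 - 29.85 = 7.15.
D = 2(7.945121 - 7.15) = 1.590242, which rounds to 1.5902.

1.5902


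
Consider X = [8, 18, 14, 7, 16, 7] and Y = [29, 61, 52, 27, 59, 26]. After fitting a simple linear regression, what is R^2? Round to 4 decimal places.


The fitted line is Y = 2.9423 + 3.3764*X.
SSres = 16.1456, SStot = 1399.3333.
R^2 = 1 - SSres/SStot = 0.9885.

0.9885


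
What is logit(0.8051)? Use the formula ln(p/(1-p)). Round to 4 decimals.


1 - p = 0.1949.
p/(1-p) = 4.1308.
logit = ln(4.1308) = 1.4185.

1.4185


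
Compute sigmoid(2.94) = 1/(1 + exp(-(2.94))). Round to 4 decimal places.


exp(-2.9400) = 0.0529.
1 + exp(-z) = 1.0529.
sigmoid = 1/1.0529 = 0.9498.

0.9498


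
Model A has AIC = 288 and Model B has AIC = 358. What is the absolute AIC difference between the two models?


Absolute difference = |288 - 358| = 70.
The model with lower AIC (A) is preferred.

70


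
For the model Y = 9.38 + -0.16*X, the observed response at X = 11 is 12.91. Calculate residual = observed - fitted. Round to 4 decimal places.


Compute yhat = 9.38 + (-0.16)(11) = 7.6200.
Residual = actual - predicted = 12.91 - 7.6200 = 5.2900.

5.2900


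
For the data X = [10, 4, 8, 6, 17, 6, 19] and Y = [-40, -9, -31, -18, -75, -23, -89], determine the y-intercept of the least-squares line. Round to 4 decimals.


Compute b1 = -5.1782 from the OLS formula.
With xbar = 10.0000 and ybar = -40.7143, the intercept is:
b0 = -40.7143 - -5.1782 * 10.0000 = 11.0679.

11.0679


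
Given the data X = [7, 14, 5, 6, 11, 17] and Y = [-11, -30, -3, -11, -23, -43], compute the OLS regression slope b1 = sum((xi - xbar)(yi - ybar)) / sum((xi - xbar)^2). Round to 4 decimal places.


Calculate xbar = 10.0000, ybar = -20.1667.
S_xx = 116.0000, S_xy = -352.0000.
Using b1 = S_xy / S_xx = -352.0000 / 116.0000, we get b1 = -3.0345.

-3.0345


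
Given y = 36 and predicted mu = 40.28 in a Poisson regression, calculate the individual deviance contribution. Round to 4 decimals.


Compute y*ln(y/mu) = 36*ln(36/40.28) = 36*-0.112336 = -4.044096.
y - mu = -4.28.
D = 2*(-4.044096 - (-4.28)) = 0.471808, which rounds to 0.4718.

0.4718


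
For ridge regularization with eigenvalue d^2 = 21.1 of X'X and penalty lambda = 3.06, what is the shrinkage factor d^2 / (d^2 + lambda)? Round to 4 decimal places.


d^2 + lambda = 21.1 + 3.06 = 24.1600.
Shrinkage factor = 21.1/24.1600 = 0.8733.

0.8733


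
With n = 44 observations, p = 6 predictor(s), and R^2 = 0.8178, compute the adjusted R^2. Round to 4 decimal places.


Plug in: Adj R^2 = 1 - (1 - 0.8178) * 43/37.
= 1 - 0.1822 * 43/37
= 1 - 7.8346 / 37
= 1 - 0.2117 = 0.7883.

0.7883


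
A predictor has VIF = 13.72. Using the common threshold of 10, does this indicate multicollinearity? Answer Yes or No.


Check: VIF = 13.72 vs threshold = 10.
Since 13.72 >= 10, the answer is Yes.

Yes


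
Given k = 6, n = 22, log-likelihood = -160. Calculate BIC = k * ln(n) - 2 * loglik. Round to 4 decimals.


ln(22) = 3.091042.
k * ln(n) = 6 * 3.091042 = 18.546252.
-2L = 320.
BIC = 18.546252 + 320 = 338.546252, which rounds to 338.5463.

338.5463


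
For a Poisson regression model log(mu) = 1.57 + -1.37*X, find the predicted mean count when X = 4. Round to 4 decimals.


Compute eta = 1.57 + -1.37 * 4 = -3.9100.
Apply inverse link: mu = e^-3.9100 = 0.0200.

0.0200


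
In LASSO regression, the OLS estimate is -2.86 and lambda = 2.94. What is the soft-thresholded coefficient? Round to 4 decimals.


Absolute value: |-2.86| = 2.86.
Compare to lambda = 2.94.
Since |beta| <= lambda, the coefficient is set to 0.

0.0000


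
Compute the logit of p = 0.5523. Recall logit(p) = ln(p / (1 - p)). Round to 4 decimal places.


1 - p = 0.4477.
p/(1-p) = 1.2336.
logit = ln(1.2336) = 0.2100.

0.2100


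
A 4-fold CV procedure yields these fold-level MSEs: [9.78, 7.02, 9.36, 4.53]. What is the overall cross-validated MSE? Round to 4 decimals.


Add all fold MSEs: 30.6900.
Divide by k = 4: 30.6900/4 = 7.6725.

7.6725


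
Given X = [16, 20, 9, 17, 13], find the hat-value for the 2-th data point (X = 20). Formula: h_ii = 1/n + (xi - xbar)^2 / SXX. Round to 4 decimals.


n = 5, xbar = 15.0000.
SXX = sum((xi - xbar)^2) = 70.0000.
h = 1/5 + (20 - 15.0000)^2 / 70.0000 = 0.5571.

0.5571


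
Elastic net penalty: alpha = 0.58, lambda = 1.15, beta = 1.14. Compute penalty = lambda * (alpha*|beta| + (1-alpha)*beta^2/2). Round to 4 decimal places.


L1 component = 0.58 * |1.14| = 0.6612.
L2 component = 0.42 * 1.14^2 / 2 = 0.2729.
Penalty = 1.15 * (0.6612 + 0.2729) = 1.15 * 0.9341 = 1.0742.

1.0742


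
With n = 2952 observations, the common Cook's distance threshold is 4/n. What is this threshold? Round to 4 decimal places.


The threshold is 4/n.
4/2952 = 0.0014.

0.0014


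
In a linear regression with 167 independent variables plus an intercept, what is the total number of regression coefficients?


Each predictor gets one coefficient, plus one intercept.
Total parameters = 167 + 1 = 168.

168


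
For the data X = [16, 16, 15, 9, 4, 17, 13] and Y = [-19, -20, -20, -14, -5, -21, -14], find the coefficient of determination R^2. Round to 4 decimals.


After computing the OLS fit (b0=-1.2564, b1=-1.1578):
SSres = 14.0689, SStot = 194.8571.
R^2 = 1 - 14.0689/194.8571 = 0.9278.

0.9278


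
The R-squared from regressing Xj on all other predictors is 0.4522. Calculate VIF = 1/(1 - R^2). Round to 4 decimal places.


Denominator: 1 - 0.4522 = 0.5478.
VIF = 1 / 0.5478 = 1.8255.

1.8255


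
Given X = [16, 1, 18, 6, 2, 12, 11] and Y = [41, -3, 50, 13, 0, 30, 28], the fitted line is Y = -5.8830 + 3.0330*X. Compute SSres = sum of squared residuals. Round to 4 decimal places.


For each point, residual = actual - predicted.
Residuals: [-1.6450, -0.1500, 1.2890, 0.6850, -0.1830, -0.5130, 0.5200].
Sum of squared residuals = 5.4263.

5.4263


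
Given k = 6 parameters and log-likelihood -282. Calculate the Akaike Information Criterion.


AIC = 2k - 2*loglik = 2(6) - 2(-282).
= 12 + 564 = 576.

576


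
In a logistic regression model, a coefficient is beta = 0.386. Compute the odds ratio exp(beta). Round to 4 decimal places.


Odds ratio = exp(beta) = exp(0.386).
= 1.4711.

1.4711


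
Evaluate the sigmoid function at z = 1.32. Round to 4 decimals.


Compute exp(-1.3200) = 0.2671.
Sigmoid = 1 / (1 + 0.2671) = 1 / 1.2671 = 0.7892.

0.7892


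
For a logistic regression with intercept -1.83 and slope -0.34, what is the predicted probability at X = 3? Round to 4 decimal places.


Linear predictor: z = -1.83 + -0.34 * 3 = -2.8500.
P = 1/(1 + exp(2.8500)) = 1/(1 + 17.2878) = 0.0547.

0.0547


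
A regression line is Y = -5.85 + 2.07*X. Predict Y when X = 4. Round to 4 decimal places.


Substitute X = 4 into the equation:
Y = -5.85 + 2.07 * 4 = -5.85 + 8.2800 = 2.4300.

2.4300


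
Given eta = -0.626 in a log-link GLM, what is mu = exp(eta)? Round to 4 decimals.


The inverse log link gives:
mu = exp(-0.626) = 0.5347.

0.5347


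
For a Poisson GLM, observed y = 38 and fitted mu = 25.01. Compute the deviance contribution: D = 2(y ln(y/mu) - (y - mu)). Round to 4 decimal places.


Compute y*ln(y/mu) = 38*ln(38/25.01) = 38*0.418310 = 15.895780.
y - mu = 12.99.
D = 2*(15.895780 - (12.99)) = 5.811560, which rounds to 5.8116.

5.8116


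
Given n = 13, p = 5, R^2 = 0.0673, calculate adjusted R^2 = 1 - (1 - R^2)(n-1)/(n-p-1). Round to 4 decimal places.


Using the formula:
(1 - 0.0673) = 0.9327.
Multiply by 12/7: 0.9327 * 12 = 11.1924, then 11.1924 / 7 = 1.5989.
Adj R^2 = 1 - 1.5989 = -0.5989.

-0.5989


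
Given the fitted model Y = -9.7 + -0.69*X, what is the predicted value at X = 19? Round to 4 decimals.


Predicted value:
Y = -9.7 + (-0.69)(19) = -9.7 + -13.1100 = -22.8100.

-22.8100


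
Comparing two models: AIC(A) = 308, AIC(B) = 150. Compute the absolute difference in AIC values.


Compute |308 - 150| = 158.
Model B has the smaller AIC.

158


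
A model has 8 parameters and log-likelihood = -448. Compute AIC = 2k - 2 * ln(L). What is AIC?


AIC = 2k - 2*loglik = 2(8) - 2(-448).
= 16 + 896 = 912.

912


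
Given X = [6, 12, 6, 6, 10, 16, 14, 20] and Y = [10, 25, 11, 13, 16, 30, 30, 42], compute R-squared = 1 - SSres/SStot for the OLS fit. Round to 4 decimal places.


After computing the OLS fit (b0=-2.1227, b1=2.1554):
SSres = 29.2533, SStot = 918.8750.
R^2 = 1 - 29.2533/918.8750 = 0.9682.

0.9682


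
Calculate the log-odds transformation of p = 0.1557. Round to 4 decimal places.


Compute the odds: 0.1557/0.8443 = 0.1844.
Take the natural log: ln(0.1844) = -1.6906.

-1.6906


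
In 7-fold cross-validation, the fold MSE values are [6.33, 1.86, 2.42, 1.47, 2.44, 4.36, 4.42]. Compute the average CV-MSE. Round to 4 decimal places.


Add all fold MSEs: 23.3000.
Divide by k = 7: 23.3000/7 = 3.3286.

3.3286


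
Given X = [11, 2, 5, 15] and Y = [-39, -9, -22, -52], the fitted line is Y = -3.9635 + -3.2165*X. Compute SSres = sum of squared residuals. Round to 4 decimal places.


Compute predicted values, then residuals = yi - yhat_i.
Residuals: [0.3450, 1.3965, -1.9540, 0.2110].
SSres = sum(residual^2) = 5.9319.

5.9319


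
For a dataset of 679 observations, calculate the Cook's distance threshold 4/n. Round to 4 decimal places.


Cook's distance cutoff = 4/n = 4/679.
= 0.0059.

0.0059


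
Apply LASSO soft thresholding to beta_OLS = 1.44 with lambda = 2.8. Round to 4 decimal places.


|beta_OLS| = 1.44.
lambda = 2.8.
Since |beta| <= lambda, the coefficient is set to 0.
Result = 0.0000.

0.0000


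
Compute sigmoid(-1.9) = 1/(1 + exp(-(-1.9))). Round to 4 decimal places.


exp(1.9000) = 6.6859.
1 + exp(-z) = 7.6859.
sigmoid = 1/7.6859 = 0.1301.

0.1301


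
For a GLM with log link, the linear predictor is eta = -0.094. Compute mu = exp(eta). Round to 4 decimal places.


mu = exp(eta) = exp(-0.094).
= 0.9103.

0.9103


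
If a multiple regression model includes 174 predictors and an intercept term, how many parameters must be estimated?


Each predictor gets one coefficient, plus one intercept.
Total parameters = 174 + 1 = 175.

175


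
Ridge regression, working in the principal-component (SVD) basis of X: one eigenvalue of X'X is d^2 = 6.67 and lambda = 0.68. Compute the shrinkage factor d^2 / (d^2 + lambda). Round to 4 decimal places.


d^2 + lambda = 6.67 + 0.68 = 7.3500.
Shrinkage factor = 6.67/7.3500 = 0.9075.

0.9075


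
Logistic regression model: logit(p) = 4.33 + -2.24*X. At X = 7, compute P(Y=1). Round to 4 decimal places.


z = 4.33 + -2.24 * 7 = -11.3500.
Sigmoid: P = 1 / (1 + exp(11.3500)) = 0.0000.

0.0000


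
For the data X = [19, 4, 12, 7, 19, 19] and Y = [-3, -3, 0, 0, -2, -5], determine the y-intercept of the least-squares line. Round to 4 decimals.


First find the slope: b1 = -0.1272.
Means: xbar = 13.3333, ybar = -2.1667.
b0 = ybar - b1 * xbar = -2.1667 - -0.1272 * 13.3333 = -0.4704.

-0.4704


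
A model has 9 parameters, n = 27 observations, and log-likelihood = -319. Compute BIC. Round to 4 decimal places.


ln(27) = 3.295837.
k * ln(n) = 9 * 3.295837 = 29.662533.
-2L = 638.
BIC = 29.662533 + 638 = 667.662533, which rounds to 667.6625.

667.6625


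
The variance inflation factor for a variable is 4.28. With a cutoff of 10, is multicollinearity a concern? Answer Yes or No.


Compare VIF = 4.28 to the threshold of 10.
4.28 < 10, so the answer is No.

No


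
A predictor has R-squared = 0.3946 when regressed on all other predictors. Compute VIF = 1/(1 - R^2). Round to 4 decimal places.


VIF = 1 / (1 - 0.3946).
= 1 / 0.6054 = 1.6518.

1.6518


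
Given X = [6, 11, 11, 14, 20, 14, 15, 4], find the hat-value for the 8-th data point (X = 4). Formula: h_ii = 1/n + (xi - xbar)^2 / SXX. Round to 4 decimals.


n = 8, xbar = 11.8750.
SXX = sum((xi - xbar)^2) = 182.8750.
h = 1/8 + (4 - 11.8750)^2 / 182.8750 = 0.4641.

0.4641


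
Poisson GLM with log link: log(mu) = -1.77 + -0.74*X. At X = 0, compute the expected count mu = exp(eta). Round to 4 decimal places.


eta = -1.77 + -0.74 * 0 = -1.7700.
mu = exp(-1.7700) = 0.1703.

0.1703


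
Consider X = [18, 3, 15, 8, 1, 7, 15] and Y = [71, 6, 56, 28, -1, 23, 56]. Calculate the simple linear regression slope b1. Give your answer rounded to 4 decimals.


The sample means are xbar = 9.5714 and ybar = 34.1429.
Compute S_xx = 255.7143 and S_xy = 1072.4286.
Slope b1 = S_xy / S_xx = 1072.4286 / 255.7143 = 4.1939.

4.1939


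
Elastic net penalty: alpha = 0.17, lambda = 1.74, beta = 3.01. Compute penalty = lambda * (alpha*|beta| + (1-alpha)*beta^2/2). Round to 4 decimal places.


L1 component = 0.17 * |3.01| = 0.5117.
L2 component = 0.83 * 3.01^2 / 2 = 3.7599.
Penalty = 1.74 * (0.5117 + 3.7599) = 1.74 * 4.2716 = 7.4327.

7.4327


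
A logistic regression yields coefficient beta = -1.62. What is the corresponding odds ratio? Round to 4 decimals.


Odds ratio = exp(beta) = exp(-1.62).
= 0.1979.

0.1979


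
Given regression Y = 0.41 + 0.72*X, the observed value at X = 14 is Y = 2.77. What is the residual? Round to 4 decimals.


Compute yhat = 0.41 + (0.72)(14) = 10.4900.
Residual = actual - predicted = 2.77 - 10.4900 = -7.7200.

-7.7200


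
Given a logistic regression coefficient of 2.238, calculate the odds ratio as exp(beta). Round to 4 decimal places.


Odds ratio = exp(beta) = exp(2.238).
= 9.3746.

9.3746


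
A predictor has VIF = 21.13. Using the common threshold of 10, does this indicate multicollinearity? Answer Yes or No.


Check: VIF = 21.13 vs threshold = 10.
Since 21.13 >= 10, the answer is Yes.

Yes


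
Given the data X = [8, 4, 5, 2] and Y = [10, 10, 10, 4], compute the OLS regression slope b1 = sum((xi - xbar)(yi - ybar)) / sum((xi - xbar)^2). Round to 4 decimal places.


First compute the means: xbar = 4.7500, ybar = 8.5000.
Then S_xx = sum((xi - xbar)^2) = 18.7500.
S_xy = sum((xi - xbar)(yi - ybar)) = 16.5000.
b1 = S_xy / S_xx = 16.5000 / 18.7500 = 0.8800.

0.8800


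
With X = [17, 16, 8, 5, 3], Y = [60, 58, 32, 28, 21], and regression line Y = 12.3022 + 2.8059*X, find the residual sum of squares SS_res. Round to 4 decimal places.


Compute predicted values, then residuals = yi - yhat_i.
Residuals: [-0.0025, 0.8034, -2.7494, 1.6683, 0.2801].
SSres = sum(residual^2) = 11.0663.

11.0663


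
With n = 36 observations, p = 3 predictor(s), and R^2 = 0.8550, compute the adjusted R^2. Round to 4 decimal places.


Plug in: Adj R^2 = 1 - (1 - 0.8550) * 35/32.
= 1 - 0.1450 * 35/32
= 1 - 5.0750 / 32
= 1 - 0.1586 = 0.8414.

0.8414


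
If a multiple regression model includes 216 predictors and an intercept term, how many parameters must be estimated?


Total coefficients = number of predictors + 1 (for the intercept).
= 216 + 1 = 217.

217


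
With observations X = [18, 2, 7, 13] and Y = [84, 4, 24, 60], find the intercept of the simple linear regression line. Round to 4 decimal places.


Compute b1 = 5.1233 from the OLS formula.
With xbar = 10.0000 and ybar = 43.0000, the intercept is:
b0 = 43.0000 - 5.1233 * 10.0000 = -8.2329.

-8.2329


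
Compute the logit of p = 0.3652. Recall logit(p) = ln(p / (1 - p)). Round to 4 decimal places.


1 - p = 0.6348.
p/(1-p) = 0.5753.
logit = ln(0.5753) = -0.5529.

-0.5529


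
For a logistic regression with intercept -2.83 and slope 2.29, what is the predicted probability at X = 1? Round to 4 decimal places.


z = -2.83 + 2.29 * 1 = -0.5400.
Sigmoid: P = 1 / (1 + exp(0.5400)) = 0.3682.

0.3682


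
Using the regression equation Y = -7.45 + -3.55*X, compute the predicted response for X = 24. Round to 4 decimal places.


Plug X = 24 into Y = -7.45 + -3.55*X:
Y = -7.45 + -85.2000 = -92.6500.

-92.6500


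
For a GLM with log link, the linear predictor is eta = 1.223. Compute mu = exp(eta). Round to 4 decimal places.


mu = exp(eta) = exp(1.223).
= 3.3974.

3.3974


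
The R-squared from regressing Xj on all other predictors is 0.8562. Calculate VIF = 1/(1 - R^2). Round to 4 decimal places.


Denominator: 1 - 0.8562 = 0.1438.
VIF = 1 / 0.1438 = 6.9541.

6.9541


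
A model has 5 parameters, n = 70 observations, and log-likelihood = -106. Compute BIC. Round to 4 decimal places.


k * ln(n) = 5 * ln(70) = 5 * 4.248495 = 21.242475.
-2 * loglik = -2 * (-106) = 212.
BIC = 21.242475 + 212 = 233.242475, which rounds to 233.2425.

233.2425


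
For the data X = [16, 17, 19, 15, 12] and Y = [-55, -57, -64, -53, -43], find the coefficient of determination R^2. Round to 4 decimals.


The fitted line is Y = -8.1791 + -2.9254*X.
SSres = 1.8507, SStot = 231.2000.
R^2 = 1 - SSres/SStot = 0.9920.

0.9920


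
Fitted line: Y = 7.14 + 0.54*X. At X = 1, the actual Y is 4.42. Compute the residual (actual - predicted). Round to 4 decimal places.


Fitted value at X = 1 is yhat = 7.14 + 0.54*1 = 7.6800.
Residual = 4.42 - 7.6800 = -3.2600.

-3.2600


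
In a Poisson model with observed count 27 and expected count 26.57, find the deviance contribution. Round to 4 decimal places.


First: ln(27/26.57) = 0.016054.
Then: 27 * 0.016054 = 0.433458.
y - mu = 27 - 26.57 = 0.43.
D = 2(0.433458 - 0.43) = 0.006916, which rounds to 0.0069.

0.0069


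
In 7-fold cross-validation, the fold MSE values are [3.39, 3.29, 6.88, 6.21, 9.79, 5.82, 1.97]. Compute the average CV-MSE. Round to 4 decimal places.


Add all fold MSEs: 37.3500.
Divide by k = 7: 37.3500/7 = 5.3357.

5.3357


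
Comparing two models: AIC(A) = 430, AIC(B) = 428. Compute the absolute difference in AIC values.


|AIC_A - AIC_B| = |430 - 428| = 2.
Model B is preferred (lower AIC).

2


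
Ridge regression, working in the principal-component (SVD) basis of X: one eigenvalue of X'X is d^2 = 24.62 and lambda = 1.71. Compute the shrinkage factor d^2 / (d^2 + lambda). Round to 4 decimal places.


Compute the denominator: 24.62 + 1.71 = 26.3300.
Shrinkage factor = 24.62 / 26.3300 = 0.9351.

0.9351


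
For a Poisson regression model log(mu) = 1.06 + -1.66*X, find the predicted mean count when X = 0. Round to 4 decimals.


Compute eta = 1.06 + -1.66 * 0 = 1.0600.
Apply inverse link: mu = e^1.0600 = 2.8864.

2.8864


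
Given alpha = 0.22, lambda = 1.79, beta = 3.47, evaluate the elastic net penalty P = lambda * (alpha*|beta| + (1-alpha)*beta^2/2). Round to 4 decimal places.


L1 component = 0.22 * |3.47| = 0.7634.
L2 component = 0.78 * 3.47^2 / 2 = 4.6960.
Penalty = 1.79 * (0.7634 + 4.6960) = 1.79 * 5.4594 = 9.7722.

9.7722


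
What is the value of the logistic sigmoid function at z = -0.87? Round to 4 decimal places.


Compute exp(0.8700) = 2.3869.
Sigmoid = 1 / (1 + 2.3869) = 1 / 3.3869 = 0.2953.

0.2953


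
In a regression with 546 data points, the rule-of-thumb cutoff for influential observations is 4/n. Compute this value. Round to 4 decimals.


Cook's distance cutoff = 4/n = 4/546.
= 0.0073.

0.0073


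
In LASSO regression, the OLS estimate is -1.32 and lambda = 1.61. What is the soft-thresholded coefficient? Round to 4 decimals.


Absolute value: |-1.32| = 1.32.
Compare to lambda = 1.61.
Since |beta| <= lambda, the coefficient is set to 0.

0.0000


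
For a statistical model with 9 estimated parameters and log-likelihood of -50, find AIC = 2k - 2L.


AIC = 2k - 2*loglik = 2(9) - 2(-50).
= 18 + 100 = 118.

118


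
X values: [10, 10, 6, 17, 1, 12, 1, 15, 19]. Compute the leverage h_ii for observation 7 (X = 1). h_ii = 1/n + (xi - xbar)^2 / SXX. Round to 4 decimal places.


Mean of X: xbar = 10.1111.
SXX = 336.8889.
For X = 1: h = 1/9 + (1 - 10.1111)^2/336.8889 = 0.3575.

0.3575


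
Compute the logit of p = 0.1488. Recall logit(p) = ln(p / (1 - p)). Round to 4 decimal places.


The odds are p/(1-p) = 0.1488 / 0.8512 = 0.1748.
logit(p) = ln(0.1748) = -1.7440.

-1.7440


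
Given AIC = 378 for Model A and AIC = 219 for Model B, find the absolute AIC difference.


Compute |378 - 219| = 159.
Model B has the smaller AIC.

159


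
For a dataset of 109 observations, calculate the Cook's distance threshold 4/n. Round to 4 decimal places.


Cook's distance cutoff = 4/n = 4/109.
= 0.0367.

0.0367


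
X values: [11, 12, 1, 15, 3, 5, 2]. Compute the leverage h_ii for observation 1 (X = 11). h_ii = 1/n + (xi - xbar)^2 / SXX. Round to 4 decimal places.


Compute xbar = 7.0000 with n = 7 observations.
SXX = 186.0000.
Leverage = 1/7 + (11 - 7.0000)^2/186.0000 = 0.2289.

0.2289


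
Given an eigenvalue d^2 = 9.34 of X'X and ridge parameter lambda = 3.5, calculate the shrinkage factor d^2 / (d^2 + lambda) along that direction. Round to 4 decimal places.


Denominator = d^2 + lambda = 9.34 + 3.5 = 12.8400.
Shrinkage = 9.34 / 12.8400 = 0.7274.

0.7274


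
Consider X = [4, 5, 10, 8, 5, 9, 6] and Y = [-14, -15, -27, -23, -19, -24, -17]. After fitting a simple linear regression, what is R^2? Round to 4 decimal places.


Fit the OLS line: b0 = -6.0318, b1 = -2.0591.
SSres = 11.6045.
SStot = 144.8571.
R^2 = 1 - 11.6045/144.8571 = 0.9199.

0.9199


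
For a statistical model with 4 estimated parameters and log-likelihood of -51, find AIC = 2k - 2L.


AIC = 2k - 2*loglik = 2(4) - 2(-51).
= 8 + 102 = 110.

110


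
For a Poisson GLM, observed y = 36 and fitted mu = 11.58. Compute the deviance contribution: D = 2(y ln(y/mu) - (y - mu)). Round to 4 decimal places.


y/mu = 36/11.58 = 3.108808 (approx.), and ln(36/11.58) = 1.134239.
y * ln(y/mu) = 36 * 1.134239 = 40.832604.
y - mu = 24.42.
D = 2 * (40.832604 - 24.42) = 32.825208, which rounds to 32.8252.

32.8252


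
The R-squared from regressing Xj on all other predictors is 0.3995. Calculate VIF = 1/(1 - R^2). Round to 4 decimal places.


VIF = 1 / (1 - 0.3995).
= 1 / 0.6005 = 1.6653.

1.6653


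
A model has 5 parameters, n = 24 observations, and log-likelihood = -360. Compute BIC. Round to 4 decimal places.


ln(24) = 3.178054.
k * ln(n) = 5 * 3.178054 = 15.890270.
-2L = 720.
BIC = 15.890270 + 720 = 735.890270, which rounds to 735.8903.

735.8903


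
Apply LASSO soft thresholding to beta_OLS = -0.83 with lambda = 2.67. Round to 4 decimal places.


Check: |-0.83| = 0.83 vs lambda = 2.67.
Since |beta| <= lambda, the coefficient is set to 0.
Soft-thresholded coefficient = 0.0000.

0.0000


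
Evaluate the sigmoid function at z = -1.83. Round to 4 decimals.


exp(1.8300) = 6.2339.
1 + exp(-z) = 7.2339.
sigmoid = 1/7.2339 = 0.1382.

0.1382


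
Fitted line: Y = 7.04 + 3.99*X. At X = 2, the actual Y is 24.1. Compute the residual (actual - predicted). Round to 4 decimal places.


Compute yhat = 7.04 + (3.99)(2) = 15.0200.
Residual = actual - predicted = 24.1 - 15.0200 = 9.0800.

9.0800


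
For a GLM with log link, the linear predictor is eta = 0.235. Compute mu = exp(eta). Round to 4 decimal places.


The inverse log link gives:
mu = exp(0.235) = 1.2649.

1.2649


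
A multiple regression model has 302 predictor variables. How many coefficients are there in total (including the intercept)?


Total coefficients = number of predictors + 1 (for the intercept).
= 302 + 1 = 303.

303


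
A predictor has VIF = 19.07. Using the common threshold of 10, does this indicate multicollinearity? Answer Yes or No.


Check: VIF = 19.07 vs threshold = 10.
Since 19.07 >= 10, the answer is Yes.

Yes


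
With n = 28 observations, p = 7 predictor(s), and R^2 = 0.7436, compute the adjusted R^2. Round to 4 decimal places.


Plug in: Adj R^2 = 1 - (1 - 0.7436) * 27/20.
= 1 - 0.2564 * 27/20
= 1 - 6.9228 / 20
= 1 - 0.3461 = 0.6539.

0.6539


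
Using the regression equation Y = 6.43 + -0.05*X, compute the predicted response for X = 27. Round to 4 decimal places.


Plug X = 27 into Y = 6.43 + -0.05*X:
Y = 6.43 + -1.3500 = 5.0800.

5.0800


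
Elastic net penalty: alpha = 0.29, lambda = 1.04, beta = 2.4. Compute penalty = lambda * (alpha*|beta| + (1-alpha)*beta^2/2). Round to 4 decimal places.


alpha * |beta| = 0.29 * 2.4 = 0.6960.
(1-alpha) * beta^2/2 = 0.71 * 5.7600/2 = 2.0448.
Total = 1.04 * (0.6960 + 2.0448) = 2.8504.

2.8504


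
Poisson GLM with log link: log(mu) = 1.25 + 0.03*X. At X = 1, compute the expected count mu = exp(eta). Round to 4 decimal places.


Compute eta = 1.25 + 0.03 * 1 = 1.2800.
Apply inverse link: mu = e^1.2800 = 3.5966.

3.5966


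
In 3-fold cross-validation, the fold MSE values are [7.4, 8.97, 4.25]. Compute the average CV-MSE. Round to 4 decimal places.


Sum of fold MSEs = 20.6200.
Average = 20.6200 / 3 = 6.8733.

6.8733


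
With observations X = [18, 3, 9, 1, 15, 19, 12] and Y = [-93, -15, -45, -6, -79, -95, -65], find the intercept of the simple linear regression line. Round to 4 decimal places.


Compute b1 = -5.1074 from the OLS formula.
With xbar = 11.0000 and ybar = -56.8571, the intercept is:
b0 = -56.8571 - -5.1074 * 11.0000 = -0.6759.

-0.6759


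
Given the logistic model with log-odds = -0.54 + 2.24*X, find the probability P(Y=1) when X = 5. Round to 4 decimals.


Linear predictor: z = -0.54 + 2.24 * 5 = 10.6600.
P = 1/(1 + exp(-10.6600)) = 1/(1 + 0.0000) = 1.0000.

1.0000
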